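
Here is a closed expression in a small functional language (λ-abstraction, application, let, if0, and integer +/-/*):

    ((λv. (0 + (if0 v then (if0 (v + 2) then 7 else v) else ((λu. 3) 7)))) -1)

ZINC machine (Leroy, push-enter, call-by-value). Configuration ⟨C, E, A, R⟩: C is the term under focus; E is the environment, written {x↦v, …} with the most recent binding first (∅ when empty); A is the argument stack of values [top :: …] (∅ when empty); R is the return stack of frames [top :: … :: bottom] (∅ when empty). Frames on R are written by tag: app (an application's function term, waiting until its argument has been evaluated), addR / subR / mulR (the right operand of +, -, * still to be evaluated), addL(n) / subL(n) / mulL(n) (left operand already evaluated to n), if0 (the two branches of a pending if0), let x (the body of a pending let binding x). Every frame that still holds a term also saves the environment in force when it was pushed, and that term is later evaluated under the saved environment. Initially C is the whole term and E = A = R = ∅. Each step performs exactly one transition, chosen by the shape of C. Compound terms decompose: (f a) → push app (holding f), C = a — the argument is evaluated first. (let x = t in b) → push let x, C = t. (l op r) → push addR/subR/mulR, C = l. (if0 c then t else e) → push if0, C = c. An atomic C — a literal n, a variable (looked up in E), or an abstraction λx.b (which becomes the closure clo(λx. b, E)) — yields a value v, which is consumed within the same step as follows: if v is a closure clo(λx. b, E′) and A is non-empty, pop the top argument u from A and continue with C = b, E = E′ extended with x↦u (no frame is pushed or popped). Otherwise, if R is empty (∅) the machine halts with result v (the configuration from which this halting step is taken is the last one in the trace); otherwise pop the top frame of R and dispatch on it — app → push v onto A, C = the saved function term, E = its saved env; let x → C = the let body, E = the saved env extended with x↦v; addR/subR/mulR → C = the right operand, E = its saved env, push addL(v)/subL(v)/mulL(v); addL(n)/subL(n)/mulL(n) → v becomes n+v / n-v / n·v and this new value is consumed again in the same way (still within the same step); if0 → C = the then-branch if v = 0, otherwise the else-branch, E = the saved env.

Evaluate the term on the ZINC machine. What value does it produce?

step 0: [C=((λv. (0 + (if0 v then (if0 (v + 2) then 7 else v) else ((λu. 3) 7)))) -1) | E=∅ | A=∅ | R=∅]
step 1: [C=-1 | E=∅ | A=∅ | R=[app]]
step 2: [C=(λv. (0 + (if0 v then (if0 (v + 2) then 7 else v) else ((λu. 3) 7)))) | E=∅ | A=[-1] | R=∅]
step 3: [C=(0 + (if0 v then (if0 (v + 2) then 7 else v) else ((λu. 3) 7))) | E={v↦-1} | A=∅ | R=∅]
step 4: [C=0 | E={v↦-1} | A=∅ | R=[addR]]
step 5: [C=(if0 v then (if0 (v + 2) then 7 else v) else ((λu. 3) 7)) | E={v↦-1} | A=∅ | R=[addL(0)]]
step 6: [C=v | E={v↦-1} | A=∅ | R=[if0 :: addL(0)]]
step 7: [C=((λu. 3) 7) | E={v↦-1} | A=∅ | R=[addL(0)]]
step 8: [C=7 | E={v↦-1} | A=∅ | R=[app :: addL(0)]]
step 9: [C=(λu. 3) | E={v↦-1} | A=[7] | R=[addL(0)]]
step 10: [C=3 | E={u↦7, v↦-1} | A=∅ | R=[addL(0)]]
→ final value 3

Answer: 3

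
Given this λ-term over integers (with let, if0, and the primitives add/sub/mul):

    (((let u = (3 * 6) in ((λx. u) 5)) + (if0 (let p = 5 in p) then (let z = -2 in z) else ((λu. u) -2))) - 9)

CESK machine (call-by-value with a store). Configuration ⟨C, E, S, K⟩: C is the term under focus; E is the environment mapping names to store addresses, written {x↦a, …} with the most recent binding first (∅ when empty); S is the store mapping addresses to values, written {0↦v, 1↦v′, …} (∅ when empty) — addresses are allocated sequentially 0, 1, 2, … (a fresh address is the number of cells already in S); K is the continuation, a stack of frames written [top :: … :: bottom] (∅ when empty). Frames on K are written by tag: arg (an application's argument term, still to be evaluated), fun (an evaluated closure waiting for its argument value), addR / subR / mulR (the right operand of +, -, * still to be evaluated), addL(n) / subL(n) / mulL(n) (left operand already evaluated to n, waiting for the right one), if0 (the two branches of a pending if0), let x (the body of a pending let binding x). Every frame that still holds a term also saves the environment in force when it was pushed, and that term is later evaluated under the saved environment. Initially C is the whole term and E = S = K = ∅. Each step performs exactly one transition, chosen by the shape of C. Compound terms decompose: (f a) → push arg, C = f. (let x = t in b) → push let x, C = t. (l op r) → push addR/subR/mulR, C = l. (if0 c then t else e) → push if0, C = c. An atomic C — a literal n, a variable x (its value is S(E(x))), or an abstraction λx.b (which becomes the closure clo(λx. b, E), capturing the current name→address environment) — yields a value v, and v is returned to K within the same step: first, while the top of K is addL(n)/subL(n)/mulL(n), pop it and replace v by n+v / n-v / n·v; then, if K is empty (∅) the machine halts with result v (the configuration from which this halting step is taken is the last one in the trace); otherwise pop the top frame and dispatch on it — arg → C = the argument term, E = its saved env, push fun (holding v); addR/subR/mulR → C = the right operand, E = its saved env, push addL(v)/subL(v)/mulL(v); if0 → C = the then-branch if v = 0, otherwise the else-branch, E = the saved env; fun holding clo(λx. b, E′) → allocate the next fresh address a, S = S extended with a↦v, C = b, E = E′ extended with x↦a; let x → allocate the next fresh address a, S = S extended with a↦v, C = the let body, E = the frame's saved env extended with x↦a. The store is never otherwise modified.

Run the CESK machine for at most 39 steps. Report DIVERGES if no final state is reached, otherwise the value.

step 0: [C=(((let u = (3 * 6) in ((λx. u) 5)) + (if0 (let p = 5 in p) then (let z = -2 in z) else ((λu. u) -2))) - 9) | E=∅ | S=∅ | K=∅]
step 1: [C=((let u = (3 * 6) in ((λx. u) 5)) + (if0 (let p = 5 in p) then (let z = -2 in z) else ((λu. u) -2))) | E=∅ | S=∅ | K=[subR]]
step 2: [C=(let u = (3 * 6) in ((λx. u) 5)) | E=∅ | S=∅ | K=[addR :: subR]]
step 3: [C=(3 * 6) | E=∅ | S=∅ | K=[let u :: addR :: subR]]
step 4: [C=3 | E=∅ | S=∅ | K=[mulR :: let u :: addR :: subR]]
step 5: [C=6 | E=∅ | S=∅ | K=[mulL(3) :: let u :: addR :: subR]]
step 6: [C=((λx. u) 5) | E={u↦0} | S={0↦18} | K=[addR :: subR]]
step 7: [C=(λx. u) | E={u↦0} | S={0↦18} | K=[arg :: addR :: subR]]
step 8: [C=5 | E={u↦0} | S={0↦18} | K=[fun :: addR :: subR]]
step 9: [C=u | E={x↦1, u↦0} | S={0↦18, 1↦5} | K=[addR :: subR]]
step 10: [C=(if0 (let p = 5 in p) then (let z = -2 in z) else ((λu. u) -2)) | E=∅ | S={0↦18, 1↦5} | K=[addL(18) :: subR]]
step 11: [C=(let p = 5 in p) | E=∅ | S={0↦18, 1↦5} | K=[if0 :: addL(18) :: subR]]
step 12: [C=5 | E=∅ | S={0↦18, 1↦5} | K=[let p :: if0 :: addL(18) :: subR]]
step 13: [C=p | E={p↦2} | S={0↦18, 1↦5, 2↦5} | K=[if0 :: addL(18) :: subR]]
step 14: [C=((λu. u) -2) | E=∅ | S={0↦18, 1↦5, 2↦5} | K=[addL(18) :: subR]]
step 15: [C=(λu. u) | E=∅ | S={0↦18, 1↦5, 2↦5} | K=[arg :: addL(18) :: subR]]
step 16: [C=-2 | E=∅ | S={0↦18, 1↦5, 2↦5} | K=[fun :: addL(18) :: subR]]
step 17: [C=u | E={u↦3} | S={0↦18, 1↦5, 2↦5, 3↦-2} | K=[addL(18) :: subR]]
step 18: [C=9 | E=∅ | S={0↦18, 1↦5, 2↦5, 3↦-2} | K=[subL(16)]]
→ final value 7

Answer: 7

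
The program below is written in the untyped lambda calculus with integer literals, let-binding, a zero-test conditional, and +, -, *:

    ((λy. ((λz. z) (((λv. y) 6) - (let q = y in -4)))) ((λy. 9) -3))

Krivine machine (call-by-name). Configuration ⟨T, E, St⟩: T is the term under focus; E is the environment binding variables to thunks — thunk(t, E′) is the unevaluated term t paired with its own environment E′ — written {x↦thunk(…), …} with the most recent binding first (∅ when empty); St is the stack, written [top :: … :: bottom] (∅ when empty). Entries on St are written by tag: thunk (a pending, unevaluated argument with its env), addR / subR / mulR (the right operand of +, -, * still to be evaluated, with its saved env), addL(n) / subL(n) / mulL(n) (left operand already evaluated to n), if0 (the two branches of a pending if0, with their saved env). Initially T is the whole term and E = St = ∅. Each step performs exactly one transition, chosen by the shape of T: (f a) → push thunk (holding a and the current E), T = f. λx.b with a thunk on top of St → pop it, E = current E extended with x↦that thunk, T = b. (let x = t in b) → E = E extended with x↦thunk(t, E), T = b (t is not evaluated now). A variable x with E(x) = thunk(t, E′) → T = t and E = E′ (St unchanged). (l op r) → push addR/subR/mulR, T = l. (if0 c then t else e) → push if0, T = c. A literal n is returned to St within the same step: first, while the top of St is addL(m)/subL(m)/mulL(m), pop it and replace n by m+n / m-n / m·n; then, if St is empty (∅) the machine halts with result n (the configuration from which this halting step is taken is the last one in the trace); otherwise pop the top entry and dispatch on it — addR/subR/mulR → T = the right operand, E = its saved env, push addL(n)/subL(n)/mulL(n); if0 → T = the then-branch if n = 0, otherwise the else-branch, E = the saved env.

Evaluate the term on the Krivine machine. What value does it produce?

t=0: <T=((λy. ((λz. z) (((λv. y) 6) - (let q = y in -4)))) ((λy. 9) -3)), E=∅, St=∅>
t=1: <T=(λy. ((λz. z) (((λv. y) 6) - (let q = y in -4)))), E=∅, St=[thunk]>
t=2: <T=((λz. z) (((λv. y) 6) - (let q = y in -4))), E={y↦thunk(((λy. 9) -3), ∅)}, St=∅>
t=3: <T=(λz. z), E={y↦thunk(((λy. 9) -3), ∅)}, St=[thunk]>
t=4: <T=z, E={z↦thunk((((λv. y) 6) - (let q = y in -4)), {y↦thunk(((λy. 9) -3), ∅)}), y↦thunk(((λy. 9) -3), ∅)}, St=∅>
t=5: <T=(((λv. y) 6) - (let q = y in -4)), E={y↦thunk(((λy. 9) -3), ∅)}, St=∅>
t=6: <T=((λv. y) 6), E={y↦thunk(((λy. 9) -3), ∅)}, St=[subR]>
t=7: <T=(λv. y), E={y↦thunk(((λy. 9) -3), ∅)}, St=[thunk :: subR]>
t=8: <T=y, E={v↦thunk(6, {y↦thunk(((λy. 9) -3), ∅)}), y↦thunk(((λy. 9) -3), ∅)}, St=[subR]>
t=9: <T=((λy. 9) -3), E=∅, St=[subR]>
t=10: <T=(λy. 9), E=∅, St=[thunk :: subR]>
t=11: <T=9, E={y↦thunk(-3, ∅)}, St=[subR]>
t=12: <T=(let q = y in -4), E={y↦thunk(((λy. 9) -3), ∅)}, St=[subL(9)]>
t=13: <T=-4, E={q↦thunk(y, {y↦thunk(((λy. 9) -3), ∅)}), y↦thunk(((λy. 9) -3), ∅)}, St=[subL(9)]>
→ final value 13

Answer: 13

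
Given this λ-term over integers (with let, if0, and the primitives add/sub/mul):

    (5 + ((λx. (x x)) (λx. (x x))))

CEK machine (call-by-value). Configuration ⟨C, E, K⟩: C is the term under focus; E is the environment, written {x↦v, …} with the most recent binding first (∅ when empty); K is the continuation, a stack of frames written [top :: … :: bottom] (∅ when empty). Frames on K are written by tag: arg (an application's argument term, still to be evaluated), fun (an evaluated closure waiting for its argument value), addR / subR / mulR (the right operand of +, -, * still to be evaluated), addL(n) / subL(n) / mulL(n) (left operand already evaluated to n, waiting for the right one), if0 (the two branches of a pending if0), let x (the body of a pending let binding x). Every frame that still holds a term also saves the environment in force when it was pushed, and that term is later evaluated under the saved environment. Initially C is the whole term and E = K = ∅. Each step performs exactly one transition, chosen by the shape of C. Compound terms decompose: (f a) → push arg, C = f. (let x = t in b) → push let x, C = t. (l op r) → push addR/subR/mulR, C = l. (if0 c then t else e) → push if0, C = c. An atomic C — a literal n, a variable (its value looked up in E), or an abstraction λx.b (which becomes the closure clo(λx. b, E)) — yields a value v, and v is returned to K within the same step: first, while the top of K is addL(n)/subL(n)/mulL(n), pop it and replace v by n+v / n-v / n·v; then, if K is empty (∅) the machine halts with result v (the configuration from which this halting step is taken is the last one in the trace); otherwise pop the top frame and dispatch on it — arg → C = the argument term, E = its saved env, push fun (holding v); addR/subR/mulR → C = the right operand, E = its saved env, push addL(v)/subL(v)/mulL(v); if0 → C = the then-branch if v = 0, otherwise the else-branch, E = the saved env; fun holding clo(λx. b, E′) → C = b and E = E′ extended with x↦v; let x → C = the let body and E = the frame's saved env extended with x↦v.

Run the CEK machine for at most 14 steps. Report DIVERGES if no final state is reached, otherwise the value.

Answer: DIVERGES (no final state within 14 steps)

Execution trace:
step 0: ⟨C=(5 + ((λx. (x x)) (λx. (x x)))); E=∅; K=∅⟩
step 1: ⟨C=5; E=∅; K=[addR]⟩
step 2: ⟨C=((λx. (x x)) (λx. (x x))); E=∅; K=[addL(5)]⟩
step 3: ⟨C=(λx. (x x)); E=∅; K=[arg :: addL(5)]⟩
step 4: ⟨C=(λx. (x x)); E=∅; K=[fun :: addL(5)]⟩
step 5: ⟨C=(x x); E={x↦clo(λx. (x x), ∅)}; K=[addL(5)]⟩
step 6: ⟨C=x; E={x↦clo(λx. (x x), ∅)}; K=[arg :: addL(5)]⟩
step 7: ⟨C=x; E={x↦clo(λx. (x x), ∅)}; K=[fun :: addL(5)]⟩
… configuration repeats with period 3 (steps 5–7 recur indefinitely) …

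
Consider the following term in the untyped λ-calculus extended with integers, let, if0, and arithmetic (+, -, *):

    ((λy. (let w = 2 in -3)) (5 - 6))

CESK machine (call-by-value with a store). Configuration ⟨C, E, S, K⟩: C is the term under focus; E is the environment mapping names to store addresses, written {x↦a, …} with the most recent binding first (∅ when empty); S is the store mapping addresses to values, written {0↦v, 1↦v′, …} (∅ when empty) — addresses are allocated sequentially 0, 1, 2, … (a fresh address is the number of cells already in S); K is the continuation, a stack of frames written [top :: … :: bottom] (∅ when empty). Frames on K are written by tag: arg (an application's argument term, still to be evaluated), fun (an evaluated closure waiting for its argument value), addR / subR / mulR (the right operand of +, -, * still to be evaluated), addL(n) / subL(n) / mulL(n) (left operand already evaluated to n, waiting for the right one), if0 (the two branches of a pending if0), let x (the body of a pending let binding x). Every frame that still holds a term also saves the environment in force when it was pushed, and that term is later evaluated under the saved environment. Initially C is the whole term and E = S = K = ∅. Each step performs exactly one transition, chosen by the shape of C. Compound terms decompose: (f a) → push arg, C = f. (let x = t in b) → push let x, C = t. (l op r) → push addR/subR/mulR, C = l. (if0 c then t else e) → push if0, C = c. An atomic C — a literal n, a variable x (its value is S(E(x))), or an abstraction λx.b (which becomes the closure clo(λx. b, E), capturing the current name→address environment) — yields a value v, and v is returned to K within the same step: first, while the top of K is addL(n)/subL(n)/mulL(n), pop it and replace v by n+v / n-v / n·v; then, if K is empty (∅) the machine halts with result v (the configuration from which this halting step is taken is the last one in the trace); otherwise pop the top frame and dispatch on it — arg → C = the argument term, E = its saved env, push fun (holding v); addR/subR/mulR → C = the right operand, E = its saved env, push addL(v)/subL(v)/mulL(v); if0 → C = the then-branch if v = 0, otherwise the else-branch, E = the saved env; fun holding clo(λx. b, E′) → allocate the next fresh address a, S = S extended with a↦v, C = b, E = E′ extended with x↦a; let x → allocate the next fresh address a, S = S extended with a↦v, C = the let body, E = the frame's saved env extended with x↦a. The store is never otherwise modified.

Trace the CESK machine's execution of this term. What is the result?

t=0: <C=((λy. (let w = 2 in -3)) (5 - 6)), E=∅, S=∅, K=∅>
t=1: <C=(λy. (let w = 2 in -3)), E=∅, S=∅, K=[arg]>
t=2: <C=(5 - 6), E=∅, S=∅, K=[fun]>
t=3: <C=5, E=∅, S=∅, K=[subR :: fun]>
t=4: <C=6, E=∅, S=∅, K=[subL(5) :: fun]>
t=5: <C=(let w = 2 in -3), E={y↦0}, S={0↦-1}, K=∅>
t=6: <C=2, E={y↦0}, S={0↦-1}, K=[let w]>
t=7: <C=-3, E={w↦1, y↦0}, S={0↦-1, 1↦2}, K=∅>
→ final value -3

Answer: -3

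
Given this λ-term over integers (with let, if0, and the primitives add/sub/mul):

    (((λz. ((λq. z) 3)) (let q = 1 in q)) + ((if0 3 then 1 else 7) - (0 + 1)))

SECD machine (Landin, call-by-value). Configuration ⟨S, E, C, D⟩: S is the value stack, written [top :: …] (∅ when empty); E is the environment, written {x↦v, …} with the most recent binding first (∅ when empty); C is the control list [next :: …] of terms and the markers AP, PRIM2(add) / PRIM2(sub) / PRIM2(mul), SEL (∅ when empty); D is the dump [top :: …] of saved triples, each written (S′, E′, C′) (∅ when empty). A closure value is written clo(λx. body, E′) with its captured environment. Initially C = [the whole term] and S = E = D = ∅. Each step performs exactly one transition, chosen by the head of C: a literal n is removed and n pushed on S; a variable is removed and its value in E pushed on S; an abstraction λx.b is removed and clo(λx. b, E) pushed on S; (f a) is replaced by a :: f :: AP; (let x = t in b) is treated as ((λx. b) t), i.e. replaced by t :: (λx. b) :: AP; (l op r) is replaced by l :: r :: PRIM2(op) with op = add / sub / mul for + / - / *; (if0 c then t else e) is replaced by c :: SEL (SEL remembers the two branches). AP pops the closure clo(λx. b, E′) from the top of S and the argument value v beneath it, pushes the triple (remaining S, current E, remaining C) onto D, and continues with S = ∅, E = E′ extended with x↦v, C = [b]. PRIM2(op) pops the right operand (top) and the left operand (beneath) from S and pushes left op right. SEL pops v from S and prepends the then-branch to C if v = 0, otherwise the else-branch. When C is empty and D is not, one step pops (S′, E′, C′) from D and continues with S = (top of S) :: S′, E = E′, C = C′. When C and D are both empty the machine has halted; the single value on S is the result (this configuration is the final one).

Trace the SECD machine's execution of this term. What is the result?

step 0: [S=∅ | E=∅ | C=[(((λz. ((λq. z) 3)) (let q = 1 in q)) + ((if0 3 then 1 else 7) - (0 + 1)))] | D=∅]
step 1: [S=∅ | E=∅ | C=[((λz. ((λq. z) 3)) (let q = 1 in q)) :: ((if0 3 then 1 else 7) - (0 + 1)) :: PRIM2(add)] | D=∅]
step 2: [S=∅ | E=∅ | C=[(let q = 1 in q) :: (λz. ((λq. z) 3)) :: AP :: ((if0 3 then 1 else 7) - (0 + 1)) :: PRIM2(add)] | D=∅]
step 3: [S=∅ | E=∅ | C=[1 :: (λq. q) :: AP :: (λz. ((λq. z) 3)) :: AP :: ((if0 3 then 1 else 7) - (0 + 1)) :: PRIM2(add)] | D=∅]
step 4: [S=[1] | E=∅ | C=[(λq. q) :: AP :: (λz. ((λq. z) 3)) :: AP :: ((if0 3 then 1 else 7) - (0 + 1)) :: PRIM2(add)] | D=∅]
step 5: [S=[clo(λq. q, ∅) :: 1] | E=∅ | C=[AP :: (λz. ((λq. z) 3)) :: AP :: ((if0 3 then 1 else 7) - (0 + 1)) :: PRIM2(add)] | D=∅]
step 6: [S=∅ | E={q↦1} | C=[q] | D=[(∅, ∅, [(λz. ((λq. z) 3)) :: AP :: ((if0 3 then 1 else 7) - (0 + 1)) :: PRIM2(add)])]]
step 7: [S=[1] | E={q↦1} | C=∅ | D=[(∅, ∅, [(λz. ((λq. z) 3)) :: AP :: ((if0 3 then 1 else 7) - (0 + 1)) :: PRIM2(add)])]]
step 8: [S=[1] | E=∅ | C=[(λz. ((λq. z) 3)) :: AP :: ((if0 3 then 1 else 7) - (0 + 1)) :: PRIM2(add)] | D=∅]
step 9: [S=[clo(λz. ((λq. z) 3), ∅) :: 1] | E=∅ | C=[AP :: ((if0 3 then 1 else 7) - (0 + 1)) :: PRIM2(add)] | D=∅]
step 10: [S=∅ | E={z↦1} | C=[((λq. z) 3)] | D=[(∅, ∅, [((if0 3 then 1 else 7) - (0 + 1)) :: PRIM2(add)])]]
step 11: [S=∅ | E={z↦1} | C=[3 :: (λq. z) :: AP] | D=[(∅, ∅, [((if0 3 then 1 else 7) - (0 + 1)) :: PRIM2(add)])]]
step 12: [S=[3] | E={z↦1} | C=[(λq. z) :: AP] | D=[(∅, ∅, [((if0 3 then 1 else 7) - (0 + 1)) :: PRIM2(add)])]]
step 13: [S=[clo(λq. z, {z↦1}) :: 3] | E={z↦1} | C=[AP] | D=[(∅, ∅, [((if0 3 then 1 else 7) - (0 + 1)) :: PRIM2(add)])]]
step 14: [S=∅ | E={q↦3, z↦1} | C=[z] | D=[(∅, {z↦1}, ∅) :: (∅, ∅, [((if0 3 then 1 else 7) - (0 + 1)) :: PRIM2(add)])]]
step 15: [S=[1] | E={q↦3, z↦1} | C=∅ | D=[(∅, {z↦1}, ∅) :: (∅, ∅, [((if0 3 then 1 else 7) - (0 + 1)) :: PRIM2(add)])]]
step 16: [S=[1] | E={z↦1} | C=∅ | D=[(∅, ∅, [((if0 3 then 1 else 7) - (0 + 1)) :: PRIM2(add)])]]
step 17: [S=[1] | E=∅ | C=[((if0 3 then 1 else 7) - (0 + 1)) :: PRIM2(add)] | D=∅]
step 18: [S=[1] | E=∅ | C=[(if0 3 then 1 else 7) :: (0 + 1) :: PRIM2(sub) :: PRIM2(add)] | D=∅]
step 19: [S=[1] | E=∅ | C=[3 :: SEL :: (0 + 1) :: PRIM2(sub) :: PRIM2(add)] | D=∅]
step 20: [S=[3 :: 1] | E=∅ | C=[SEL :: (0 + 1) :: PRIM2(sub) :: PRIM2(add)] | D=∅]
step 21: [S=[1] | E=∅ | C=[7 :: (0 + 1) :: PRIM2(sub) :: PRIM2(add)] | D=∅]
step 22: [S=[7 :: 1] | E=∅ | C=[(0 + 1) :: PRIM2(sub) :: PRIM2(add)] | D=∅]
step 23: [S=[7 :: 1] | E=∅ | C=[0 :: 1 :: PRIM2(add) :: PRIM2(sub) :: PRIM2(add)] | D=∅]
step 24: [S=[0 :: 7 :: 1] | E=∅ | C=[1 :: PRIM2(add) :: PRIM2(sub) :: PRIM2(add)] | D=∅]
step 25: [S=[1 :: 0 :: 7 :: 1] | E=∅ | C=[PRIM2(add) :: PRIM2(sub) :: PRIM2(add)] | D=∅]
step 26: [S=[1 :: 7 :: 1] | E=∅ | C=[PRIM2(sub) :: PRIM2(add)] | D=∅]
step 27: [S=[6 :: 1] | E=∅ | C=[PRIM2(add)] | D=∅]
step 28: [S=[7] | E=∅ | C=∅ | D=∅]
→ final value 7

Answer: 7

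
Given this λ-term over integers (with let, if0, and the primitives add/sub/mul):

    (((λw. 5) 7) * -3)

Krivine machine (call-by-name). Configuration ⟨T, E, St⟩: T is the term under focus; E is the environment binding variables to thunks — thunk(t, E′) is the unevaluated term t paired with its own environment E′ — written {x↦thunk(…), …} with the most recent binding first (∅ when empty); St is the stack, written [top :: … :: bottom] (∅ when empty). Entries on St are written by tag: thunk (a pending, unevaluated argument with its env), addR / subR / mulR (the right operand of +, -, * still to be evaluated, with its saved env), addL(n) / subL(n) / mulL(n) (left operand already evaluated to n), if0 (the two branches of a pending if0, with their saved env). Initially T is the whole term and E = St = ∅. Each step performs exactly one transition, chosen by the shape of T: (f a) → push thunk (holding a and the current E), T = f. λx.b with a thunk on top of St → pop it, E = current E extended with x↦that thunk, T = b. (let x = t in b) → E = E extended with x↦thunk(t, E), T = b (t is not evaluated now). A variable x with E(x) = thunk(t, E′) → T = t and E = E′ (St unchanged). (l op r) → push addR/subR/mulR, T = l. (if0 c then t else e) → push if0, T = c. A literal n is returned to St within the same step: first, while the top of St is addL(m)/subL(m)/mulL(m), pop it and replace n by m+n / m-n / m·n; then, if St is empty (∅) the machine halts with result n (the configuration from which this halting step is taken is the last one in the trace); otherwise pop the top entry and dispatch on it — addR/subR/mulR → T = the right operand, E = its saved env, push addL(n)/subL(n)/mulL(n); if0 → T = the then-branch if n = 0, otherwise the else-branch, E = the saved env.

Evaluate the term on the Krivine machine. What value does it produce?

step 0: [T=(((λw. 5) 7) * -3) | E=∅ | St=∅]
step 1: [T=((λw. 5) 7) | E=∅ | St=[mulR]]
step 2: [T=(λw. 5) | E=∅ | St=[thunk :: mulR]]
step 3: [T=5 | E={w↦thunk(7, ∅)} | St=[mulR]]
step 4: [T=-3 | E=∅ | St=[mulL(5)]]
→ final value -15

Answer: -15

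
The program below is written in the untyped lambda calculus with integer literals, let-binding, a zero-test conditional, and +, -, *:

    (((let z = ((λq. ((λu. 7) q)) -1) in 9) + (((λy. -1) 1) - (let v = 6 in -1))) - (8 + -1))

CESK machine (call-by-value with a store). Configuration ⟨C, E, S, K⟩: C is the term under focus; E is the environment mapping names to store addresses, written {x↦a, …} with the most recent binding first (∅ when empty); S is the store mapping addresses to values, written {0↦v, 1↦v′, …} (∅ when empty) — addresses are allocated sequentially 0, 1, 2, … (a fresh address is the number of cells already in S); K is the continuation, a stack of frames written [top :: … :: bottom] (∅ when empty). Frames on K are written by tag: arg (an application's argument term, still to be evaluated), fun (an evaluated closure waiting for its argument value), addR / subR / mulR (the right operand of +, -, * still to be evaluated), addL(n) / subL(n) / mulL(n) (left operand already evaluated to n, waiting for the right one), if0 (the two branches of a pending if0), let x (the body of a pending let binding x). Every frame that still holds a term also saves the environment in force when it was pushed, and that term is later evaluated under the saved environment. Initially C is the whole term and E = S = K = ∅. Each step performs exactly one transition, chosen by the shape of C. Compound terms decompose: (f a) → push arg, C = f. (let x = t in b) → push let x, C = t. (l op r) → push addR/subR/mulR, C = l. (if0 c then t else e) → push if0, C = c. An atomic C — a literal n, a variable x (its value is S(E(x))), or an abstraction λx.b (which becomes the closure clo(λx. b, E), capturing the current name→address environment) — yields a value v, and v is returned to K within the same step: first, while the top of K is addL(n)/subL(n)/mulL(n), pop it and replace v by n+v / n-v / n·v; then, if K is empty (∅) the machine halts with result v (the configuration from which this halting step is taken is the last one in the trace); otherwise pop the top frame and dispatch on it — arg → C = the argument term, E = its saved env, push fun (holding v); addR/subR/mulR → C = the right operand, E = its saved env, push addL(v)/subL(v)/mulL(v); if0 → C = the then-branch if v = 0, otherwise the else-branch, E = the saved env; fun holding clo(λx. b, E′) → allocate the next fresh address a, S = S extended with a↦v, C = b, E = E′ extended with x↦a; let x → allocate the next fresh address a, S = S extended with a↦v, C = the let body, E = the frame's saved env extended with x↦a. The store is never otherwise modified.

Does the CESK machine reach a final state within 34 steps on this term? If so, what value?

Answer: 2

Machine steps:
t=0: ⟨C=(((let z = ((λq. ((λu. 7) q)) -1) in 9) + (((λy. -1) 1) - (let v = 6 in -1))) - (8 + -1)); E=∅; S=∅; K=∅⟩
t=1: ⟨C=((let z = ((λq. ((λu. 7) q)) -1) in 9) + (((λy. -1) 1) - (let v = 6 in -1))); E=∅; S=∅; K=[subR]⟩
t=2: ⟨C=(let z = ((λq. ((λu. 7) q)) -1) in 9); E=∅; S=∅; K=[addR :: subR]⟩
t=3: ⟨C=((λq. ((λu. 7) q)) -1); E=∅; S=∅; K=[let z :: addR :: subR]⟩
t=4: ⟨C=(λq. ((λu. 7) q)); E=∅; S=∅; K=[arg :: let z :: addR :: subR]⟩
t=5: ⟨C=-1; E=∅; S=∅; K=[fun :: let z :: addR :: subR]⟩
t=6: ⟨C=((λu. 7) q); E={q↦0}; S={0↦-1}; K=[let z :: addR :: subR]⟩
t=7: ⟨C=(λu. 7); E={q↦0}; S={0↦-1}; K=[arg :: let z :: addR :: subR]⟩
t=8: ⟨C=q; E={q↦0}; S={0↦-1}; K=[fun :: let z :: addR :: subR]⟩
t=9: ⟨C=7; E={u↦1, q↦0}; S={0↦-1, 1↦-1}; K=[let z :: addR :: subR]⟩
t=10: ⟨C=9; E={z↦2}; S={0↦-1, 1↦-1, 2↦7}; K=[addR :: subR]⟩
t=11: ⟨C=(((λy. -1) 1) - (let v = 6 in -1)); E=∅; S={0↦-1, 1↦-1, 2↦7}; K=[addL(9) :: subR]⟩
t=12: ⟨C=((λy. -1) 1); E=∅; S={0↦-1, 1↦-1, 2↦7}; K=[subR :: addL(9) :: subR]⟩
t=13: ⟨C=(λy. -1); E=∅; S={0↦-1, 1↦-1, 2↦7}; K=[arg :: subR :: addL(9) :: subR]⟩
t=14: ⟨C=1; E=∅; S={0↦-1, 1↦-1, 2↦7}; K=[fun :: subR :: addL(9) :: subR]⟩
t=15: ⟨C=-1; E={y↦3}; S={0↦-1, 1↦-1, 2↦7, 3↦1}; K=[subR :: addL(9) :: subR]⟩
t=16: ⟨C=(let v = 6 in -1); E=∅; S={0↦-1, 1↦-1, 2↦7, 3↦1}; K=[subL(-1) :: addL(9) :: subR]⟩
t=17: ⟨C=6; E=∅; S={0↦-1, 1↦-1, 2↦7, 3↦1}; K=[let v :: subL(-1) :: addL(9) :: subR]⟩
t=18: ⟨C=-1; E={v↦4}; S={0↦-1, 1↦-1, 2↦7, 3↦1, 4↦6}; K=[subL(-1) :: addL(9) :: subR]⟩
t=19: ⟨C=(8 + -1); E=∅; S={0↦-1, 1↦-1, 2↦7, 3↦1, 4↦6}; K=[subL(9)]⟩
t=20: ⟨C=8; E=∅; S={0↦-1, 1↦-1, 2↦7, 3↦1, 4↦6}; K=[addR :: subL(9)]⟩
t=21: ⟨C=-1; E=∅; S={0↦-1, 1↦-1, 2↦7, 3↦1, 4↦6}; K=[addL(8) :: subL(9)]⟩
→ final value 2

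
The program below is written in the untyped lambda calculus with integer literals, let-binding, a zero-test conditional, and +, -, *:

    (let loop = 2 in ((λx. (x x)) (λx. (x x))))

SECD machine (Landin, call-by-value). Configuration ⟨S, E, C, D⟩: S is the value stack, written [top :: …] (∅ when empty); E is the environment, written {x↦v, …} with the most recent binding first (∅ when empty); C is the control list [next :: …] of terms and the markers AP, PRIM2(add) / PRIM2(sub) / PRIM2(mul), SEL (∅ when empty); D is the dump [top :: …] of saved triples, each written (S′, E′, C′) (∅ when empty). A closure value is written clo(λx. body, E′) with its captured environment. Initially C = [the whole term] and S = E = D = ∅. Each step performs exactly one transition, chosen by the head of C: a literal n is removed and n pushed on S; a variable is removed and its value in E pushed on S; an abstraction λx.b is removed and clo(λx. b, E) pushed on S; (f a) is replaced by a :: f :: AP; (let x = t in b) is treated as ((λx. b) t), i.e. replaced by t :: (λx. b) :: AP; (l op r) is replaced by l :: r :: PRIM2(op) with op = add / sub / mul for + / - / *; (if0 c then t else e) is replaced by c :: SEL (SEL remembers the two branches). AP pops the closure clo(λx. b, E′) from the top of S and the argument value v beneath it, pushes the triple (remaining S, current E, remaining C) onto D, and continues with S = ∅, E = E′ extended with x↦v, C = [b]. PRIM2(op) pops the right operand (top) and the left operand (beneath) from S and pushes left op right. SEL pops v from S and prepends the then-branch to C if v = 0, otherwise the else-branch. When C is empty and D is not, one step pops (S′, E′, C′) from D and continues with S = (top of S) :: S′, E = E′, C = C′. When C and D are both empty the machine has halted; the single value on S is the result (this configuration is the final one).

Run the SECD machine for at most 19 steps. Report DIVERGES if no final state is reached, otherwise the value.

[0] [S=∅ | E=∅ | C=[(let loop = 2 in ((λx. (x x)) (λx. (x x))))] | D=∅]
[1] [S=∅ | E=∅ | C=[2 :: (λloop. ((λx. (x x)) (λx. (x x)))) :: AP] | D=∅]
[2] [S=[2] | E=∅ | C=[(λloop. ((λx. (x x)) (λx. (x x)))) :: AP] | D=∅]
[3] [S=[clo(λloop. ((λx. (x x)) (λx. (x x))), ∅) :: 2] | E=∅ | C=[AP] | D=∅]
[4] [S=∅ | E={loop↦2} | C=[((λx. (x x)) (λx. (x x)))] | D=[(∅, ∅, ∅)]]
[5] [S=∅ | E={loop↦2} | C=[(λx. (x x)) :: (λx. (x x)) :: AP] | D=[(∅, ∅, ∅)]]
[6] [S=[clo(λx. (x x), {loop↦2})] | E={loop↦2} | C=[(λx. (x x)) :: AP] | D=[(∅, ∅, ∅)]]
[7] [S=[clo(λx. (x x), {loop↦2}) :: clo(λx. (x x), {loop↦2})] | E={loop↦2} | C=[AP] | D=[(∅, ∅, ∅)]]
[8] [S=∅ | E={x↦clo(λx. (x x), {loop↦2}), loop↦2} | C=[(x x)] | D=[(∅, {loop↦2}, ∅) :: (∅, ∅, ∅)]]
[9] [S=∅ | E={x↦clo(λx. (x x), {loop↦2}), loop↦2} | C=[x :: x :: AP] | D=[(∅, {loop↦2}, ∅) :: (∅, ∅, ∅)]]
[10] [S=[clo(λx. (x x), {loop↦2})] | E={x↦clo(λx. (x x), {loop↦2}), loop↦2} | C=[x :: AP] | D=[(∅, {loop↦2}, ∅) :: (∅, ∅, ∅)]]
[11] [S=[clo(λx. (x x), {loop↦2}) :: clo(λx. (x x), {loop↦2})] | E={x↦clo(λx. (x x), {loop↦2}), loop↦2} | C=[AP] | D=[(∅, {loop↦2}, ∅) :: (∅, ∅, ∅)]]
[12] [S=∅ | E={x↦clo(λx. (x x), {loop↦2}), loop↦2} | C=[(x x)] | D=[(∅, {x↦clo(λx. (x x), {loop↦2}), loop↦2}, ∅) :: (∅, {loop↦2}, ∅) :: (∅, ∅, ∅)]]
[13] [S=∅ | E={x↦clo(λx. (x x), {loop↦2}), loop↦2} | C=[x :: x :: AP] | D=[(∅, {x↦clo(λx. (x x), {loop↦2}), loop↦2}, ∅) :: (∅, {loop↦2}, ∅) :: (∅, ∅, ∅)]]
[14] [S=[clo(λx. (x x), {loop↦2})] | E={x↦clo(λx. (x x), {loop↦2}), loop↦2} | C=[x :: AP] | D=[(∅, {x↦clo(λx. (x x), {loop↦2}), loop↦2}, ∅) :: (∅, {loop↦2}, ∅) :: (∅, ∅, ∅)]]
[15] [S=[clo(λx. (x x), {loop↦2}) :: clo(λx. (x x), {loop↦2})] | E={x↦clo(λx. (x x), {loop↦2}), loop↦2} | C=[AP] | D=[(∅, {x↦clo(λx. (x x), {loop↦2}), loop↦2}, ∅) :: (∅, {loop↦2}, ∅) :: (∅, ∅, ∅)]]
[16] [S=∅ | E={x↦clo(λx. (x x), {loop↦2}), loop↦2} | C=[(x x)] | D=[(∅, {x↦clo(λx. (x x), {loop↦2}), loop↦2}, ∅) :: (∅, {x↦clo(λx. (x x), {loop↦2}), loop↦2}, ∅) :: (∅, {loop↦2}, ∅) :: (∅, ∅, ∅)]]
[17] [S=∅ | E={x↦clo(λx. (x x), {loop↦2}), loop↦2} | C=[x :: x :: AP] | D=[(∅, {x↦clo(λx. (x x), {loop↦2}), loop↦2}, ∅) :: (∅, {x↦clo(λx. (x x), {loop↦2}), loop↦2}, ∅) :: (∅, {loop↦2}, ∅) :: (∅, ∅, ∅)]]
[18] [S=[clo(λx. (x x), {loop↦2})] | E={x↦clo(λx. (x x), {loop↦2}), loop↦2} | C=[x :: AP] | D=[(∅, {x↦clo(λx. (x x), {loop↦2}), loop↦2}, ∅) :: (∅, {x↦clo(λx. (x x), {loop↦2}), loop↦2}, ∅) :: (∅, {loop↦2}, ∅) :: (∅, ∅, ∅)]]
[19] [S=[clo(λx. (x x), {loop↦2}) :: clo(λx. (x x), {loop↦2})] | E={x↦clo(λx. (x x), {loop↦2}), loop↦2} | C=[AP] | D=[(∅, {x↦clo(λx. (x x), {loop↦2}), loop↦2}, ∅) :: (∅, {x↦clo(λx. (x x), {loop↦2}), loop↦2}, ∅) :: (∅, {loop↦2}, ∅) :: (∅, ∅, ∅)]]
→ 19 transitions taken and the configuration is still not final: no result within 19 steps

Answer: DIVERGES (no final state within 19 steps)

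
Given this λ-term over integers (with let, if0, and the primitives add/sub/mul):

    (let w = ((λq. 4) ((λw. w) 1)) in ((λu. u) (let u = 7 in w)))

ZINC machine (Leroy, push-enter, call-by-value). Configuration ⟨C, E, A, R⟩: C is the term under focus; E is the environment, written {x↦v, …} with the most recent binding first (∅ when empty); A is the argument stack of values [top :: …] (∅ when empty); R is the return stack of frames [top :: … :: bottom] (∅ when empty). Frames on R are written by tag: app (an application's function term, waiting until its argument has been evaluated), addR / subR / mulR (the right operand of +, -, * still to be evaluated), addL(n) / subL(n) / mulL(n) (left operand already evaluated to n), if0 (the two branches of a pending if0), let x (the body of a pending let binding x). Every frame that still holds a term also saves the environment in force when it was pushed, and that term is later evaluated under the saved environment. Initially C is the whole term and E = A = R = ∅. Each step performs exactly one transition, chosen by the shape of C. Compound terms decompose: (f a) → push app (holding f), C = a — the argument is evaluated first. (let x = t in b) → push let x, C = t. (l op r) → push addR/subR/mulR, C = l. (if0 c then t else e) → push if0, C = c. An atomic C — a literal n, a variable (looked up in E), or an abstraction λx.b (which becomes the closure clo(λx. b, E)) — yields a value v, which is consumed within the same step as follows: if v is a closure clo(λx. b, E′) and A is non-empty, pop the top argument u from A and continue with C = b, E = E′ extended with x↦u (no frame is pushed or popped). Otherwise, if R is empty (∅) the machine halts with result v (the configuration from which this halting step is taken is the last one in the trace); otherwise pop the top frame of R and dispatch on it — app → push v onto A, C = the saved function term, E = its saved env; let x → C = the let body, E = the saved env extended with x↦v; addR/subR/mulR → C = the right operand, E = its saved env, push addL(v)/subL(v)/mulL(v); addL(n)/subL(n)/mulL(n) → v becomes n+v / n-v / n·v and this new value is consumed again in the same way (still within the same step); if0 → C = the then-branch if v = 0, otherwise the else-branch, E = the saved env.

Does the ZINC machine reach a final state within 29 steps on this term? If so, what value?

Answer: 4

Derivation:
t=0: <C=(let w = ((λq. 4) ((λw. w) 1)) in ((λu. u) (let u = 7 in w))), E=∅, A=∅, R=∅>
t=1: <C=((λq. 4) ((λw. w) 1)), E=∅, A=∅, R=[let w]>
t=2: <C=((λw. w) 1), E=∅, A=∅, R=[app :: let w]>
t=3: <C=1, E=∅, A=∅, R=[app :: app :: let w]>
t=4: <C=(λw. w), E=∅, A=[1], R=[app :: let w]>
t=5: <C=w, E={w↦1}, A=∅, R=[app :: let w]>
t=6: <C=(λq. 4), E=∅, A=[1], R=[let w]>
t=7: <C=4, E={q↦1}, A=∅, R=[let w]>
t=8: <C=((λu. u) (let u = 7 in w)), E={w↦4}, A=∅, R=∅>
t=9: <C=(let u = 7 in w), E={w↦4}, A=∅, R=[app]>
t=10: <C=7, E={w↦4}, A=∅, R=[let u :: app]>
t=11: <C=w, E={u↦7, w↦4}, A=∅, R=[app]>
t=12: <C=(λu. u), E={w↦4}, A=[4], R=∅>
t=13: <C=u, E={u↦4, w↦4}, A=∅, R=∅>
→ final value 4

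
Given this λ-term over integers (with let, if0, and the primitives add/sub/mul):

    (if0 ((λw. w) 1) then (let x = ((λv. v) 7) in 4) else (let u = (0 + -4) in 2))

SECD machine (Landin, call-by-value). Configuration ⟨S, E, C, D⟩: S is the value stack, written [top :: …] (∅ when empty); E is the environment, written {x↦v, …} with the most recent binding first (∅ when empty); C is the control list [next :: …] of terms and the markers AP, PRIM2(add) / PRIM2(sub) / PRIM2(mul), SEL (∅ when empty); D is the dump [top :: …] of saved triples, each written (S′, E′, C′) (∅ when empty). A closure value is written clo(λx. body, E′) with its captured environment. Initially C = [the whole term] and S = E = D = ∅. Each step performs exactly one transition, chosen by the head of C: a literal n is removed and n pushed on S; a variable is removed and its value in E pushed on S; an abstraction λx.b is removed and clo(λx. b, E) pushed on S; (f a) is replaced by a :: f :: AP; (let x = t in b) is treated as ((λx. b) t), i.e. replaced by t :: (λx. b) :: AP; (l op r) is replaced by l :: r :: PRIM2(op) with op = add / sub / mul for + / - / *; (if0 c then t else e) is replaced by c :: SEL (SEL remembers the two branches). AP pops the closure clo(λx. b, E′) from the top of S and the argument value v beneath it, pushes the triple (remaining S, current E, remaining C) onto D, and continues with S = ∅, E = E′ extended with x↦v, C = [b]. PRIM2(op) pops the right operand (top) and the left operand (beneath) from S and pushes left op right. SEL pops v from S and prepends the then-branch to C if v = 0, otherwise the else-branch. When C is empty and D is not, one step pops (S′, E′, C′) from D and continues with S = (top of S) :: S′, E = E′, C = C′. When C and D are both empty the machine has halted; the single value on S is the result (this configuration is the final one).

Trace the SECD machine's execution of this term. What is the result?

Answer: 2

Machine steps:
0. <S=∅, E=∅, C=[(if0 ((λw. w) 1) then (let x = ((λv. v) 7) in 4) else (let u = (0 + -4) in 2))], D=∅>
1. <S=∅, E=∅, C=[((λw. w) 1) :: SEL], D=∅>
2. <S=∅, E=∅, C=[1 :: (λw. w) :: AP :: SEL], D=∅>
3. <S=[1], E=∅, C=[(λw. w) :: AP :: SEL], D=∅>
4. <S=[clo(λw. w, ∅) :: 1], E=∅, C=[AP :: SEL], D=∅>
5. <S=∅, E={w↦1}, C=[w], D=[(∅, ∅, [SEL])]>
6. <S=[1], E={w↦1}, C=∅, D=[(∅, ∅, [SEL])]>
7. <S=[1], E=∅, C=[SEL], D=∅>
8. <S=∅, E=∅, C=[(let u = (0 + -4) in 2)], D=∅>
9. <S=∅, E=∅, C=[(0 + -4) :: (λu. 2) :: AP], D=∅>
10. <S=∅, E=∅, C=[0 :: -4 :: PRIM2(add) :: (λu. 2) :: AP], D=∅>
11. <S=[0], E=∅, C=[-4 :: PRIM2(add) :: (λu. 2) :: AP], D=∅>
12. <S=[-4 :: 0], E=∅, C=[PRIM2(add) :: (λu. 2) :: AP], D=∅>
13. <S=[-4], E=∅, C=[(λu. 2) :: AP], D=∅>
14. <S=[clo(λu. 2, ∅) :: -4], E=∅, C=[AP], D=∅>
15. <S=∅, E={u↦-4}, C=[2], D=[(∅, ∅, ∅)]>
16. <S=[2], E={u↦-4}, C=∅, D=[(∅, ∅, ∅)]>
17. <S=[2], E=∅, C=∅, D=∅>
→ final value 2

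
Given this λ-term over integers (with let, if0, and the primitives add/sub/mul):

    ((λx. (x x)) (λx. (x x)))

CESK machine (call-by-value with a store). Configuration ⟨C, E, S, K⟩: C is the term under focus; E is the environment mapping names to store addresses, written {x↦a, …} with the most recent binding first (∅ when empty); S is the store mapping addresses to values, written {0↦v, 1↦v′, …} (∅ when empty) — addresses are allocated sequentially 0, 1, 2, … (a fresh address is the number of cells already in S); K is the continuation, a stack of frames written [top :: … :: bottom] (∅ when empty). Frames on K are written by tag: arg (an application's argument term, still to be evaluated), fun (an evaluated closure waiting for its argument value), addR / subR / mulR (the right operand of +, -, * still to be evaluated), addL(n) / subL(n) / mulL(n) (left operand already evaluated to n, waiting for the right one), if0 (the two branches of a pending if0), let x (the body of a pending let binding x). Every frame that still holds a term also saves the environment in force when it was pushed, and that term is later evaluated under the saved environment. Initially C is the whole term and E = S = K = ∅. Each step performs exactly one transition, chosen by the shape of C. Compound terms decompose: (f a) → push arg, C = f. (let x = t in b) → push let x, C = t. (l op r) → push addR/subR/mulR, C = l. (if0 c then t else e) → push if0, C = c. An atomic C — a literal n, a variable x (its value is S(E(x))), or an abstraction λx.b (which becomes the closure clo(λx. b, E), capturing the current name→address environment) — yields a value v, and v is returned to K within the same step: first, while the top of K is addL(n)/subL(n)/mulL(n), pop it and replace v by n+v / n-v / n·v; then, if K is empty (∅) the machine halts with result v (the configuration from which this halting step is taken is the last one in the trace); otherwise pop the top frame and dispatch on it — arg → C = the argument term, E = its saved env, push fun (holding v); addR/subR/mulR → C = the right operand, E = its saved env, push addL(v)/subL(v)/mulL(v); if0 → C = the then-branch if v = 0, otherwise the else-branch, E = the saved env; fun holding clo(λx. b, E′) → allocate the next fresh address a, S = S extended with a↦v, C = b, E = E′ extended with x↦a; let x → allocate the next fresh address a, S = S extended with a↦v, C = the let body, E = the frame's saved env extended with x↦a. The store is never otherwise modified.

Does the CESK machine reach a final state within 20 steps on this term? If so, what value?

Answer: DIVERGES (no final state within 20 steps)

Derivation:
t=0: [C=((λx. (x x)) (λx. (x x))) | E=∅ | S=∅ | K=∅]
t=1: [C=(λx. (x x)) | E=∅ | S=∅ | K=[arg]]
t=2: [C=(λx. (x x)) | E=∅ | S=∅ | K=[fun]]
t=3: [C=(x x) | E={x↦0} | S={0↦clo(λx. (x x), ∅)} | K=∅]
t=4: [C=x | E={x↦0} | S={0↦clo(λx. (x x), ∅)} | K=[arg]]
t=5: [C=x | E={x↦0} | S={0↦clo(λx. (x x), ∅)} | K=[fun]]
t=6: [C=(x x) | E={x↦1} | S={0↦clo(λx. (x x), ∅), 1↦clo(λx. (x x), ∅)} | K=∅]
t=7: [C=x | E={x↦1} | S={0↦clo(λx. (x x), ∅), 1↦clo(λx. (x x), ∅)} | K=[arg]]
t=8: [C=x | E={x↦1} | S={0↦clo(λx. (x x), ∅), 1↦clo(λx. (x x), ∅)} | K=[fun]]
t=9: [C=(x x) | E={x↦2} | S={0↦clo(λx. (x x), ∅), 1↦clo(λx. (x x), ∅), 2↦clo(λx. (x x), ∅)} | K=∅]
t=10: [C=x | E={x↦2} | S={0↦clo(λx. (x x), ∅), 1↦clo(λx. (x x), ∅), 2↦clo(λx. (x x), ∅)} | K=[arg]]
t=11: [C=x | E={x↦2} | S={0↦clo(λx. (x x), ∅), 1↦clo(λx. (x x), ∅), 2↦clo(λx. (x x), ∅)} | K=[fun]]
t=12: [C=(x x) | E={x↦3} | S={0↦clo(λx. (x x), ∅), 1↦clo(λx. (x x), ∅), 2↦clo(λx. (x x), ∅), 3↦clo(λx. (x x), ∅)} | K=∅]
t=13: [C=x | E={x↦3} | S={0↦clo(λx. (x x), ∅), 1↦clo(λx. (x x), ∅), 2↦clo(λx. (x x), ∅), 3↦clo(λx. (x x), ∅)} | K=[arg]]
t=14: [C=x | E={x↦3} | S={0↦clo(λx. (x x), ∅), 1↦clo(λx. (x x), ∅), 2↦clo(λx. (x x), ∅), 3↦clo(λx. (x x), ∅)} | K=[fun]]
t=15: [C=(x x) | E={x↦4} | S={0↦clo(λx. (x x), ∅), 1↦clo(λx. (x x), ∅), 2↦clo(λx. (x x), ∅), 3↦clo(λx. (x x), ∅), 4↦clo(λx. (x x), ∅)} | K=∅]
t=16: [C=x | E={x↦4} | S={0↦clo(λx. (x x), ∅), 1↦clo(λx. (x x), ∅), 2↦clo(λx. (x x), ∅), 3↦clo(λx. (x x), ∅), 4↦clo(λx. (x x), ∅)} | K=[arg]]
t=17: [C=x | E={x↦4} | S={0↦clo(λx. (x x), ∅), 1↦clo(λx. (x x), ∅), 2↦clo(λx. (x x), ∅), 3↦clo(λx. (x x), ∅), 4↦clo(λx. (x x), ∅)} | K=[fun]]
t=18: [C=(x x) | E={x↦5} | S={0↦clo(λx. (x x), ∅), 1↦clo(λx. (x x), ∅), 2↦clo(λx. (x x), ∅), 3↦clo(λx. (x x), ∅), 4↦clo(λx. (x x), ∅), 5↦clo(λx. (x x), ∅)} | K=∅]
t=19: [C=x | E={x↦5} | S={0↦clo(λx. (x x), ∅), 1↦clo(λx. (x x), ∅), 2↦clo(λx. (x x), ∅), 3↦clo(λx. (x x), ∅), 4↦clo(λx. (x x), ∅), 5↦clo(λx. (x x), ∅)} | K=[arg]]
t=20: [C=x | E={x↦5} | S={0↦clo(λx. (x x), ∅), 1↦clo(λx. (x x), ∅), 2↦clo(λx. (x x), ∅), 3↦clo(λx. (x x), ∅), 4↦clo(λx. (x x), ∅), 5↦clo(λx. (x x), ∅)} | K=[fun]]
→ 20 transitions taken and the configuration is still not final: no result within 20 steps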